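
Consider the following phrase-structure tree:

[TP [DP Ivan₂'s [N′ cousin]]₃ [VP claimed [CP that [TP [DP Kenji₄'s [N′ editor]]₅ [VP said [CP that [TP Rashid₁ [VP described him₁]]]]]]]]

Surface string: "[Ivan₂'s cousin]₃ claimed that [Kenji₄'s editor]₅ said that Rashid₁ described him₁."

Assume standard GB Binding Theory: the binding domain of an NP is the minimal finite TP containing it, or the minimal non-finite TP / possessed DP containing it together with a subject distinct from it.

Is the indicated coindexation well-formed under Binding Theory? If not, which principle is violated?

Principle B

The two coindexed NPs are *Rashid₁* and *him₁*.
*him₁* is a pronoun. Its binding domain is the embedded TP, whose subject is Rashid₁.
*Rashid₁* c-commands it within that domain and carries the same index.
The pronoun is locally bound → Principle B violation.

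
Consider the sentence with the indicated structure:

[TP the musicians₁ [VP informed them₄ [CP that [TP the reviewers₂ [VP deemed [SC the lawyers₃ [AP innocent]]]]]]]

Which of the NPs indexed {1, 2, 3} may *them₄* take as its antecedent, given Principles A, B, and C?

none

*them* is a pronoun, so Principle B applies: it must be free in its binding domain.
Binding domain of *them₄*: the matrix TP, whose subject is the musicians₁.
*the musicians₁* c-commands the pronoun within its binding domain → coindexation would violate Principle B.
*the reviewers₂*: the pronoun c-commands this R-expression → coindexation would violate Principle C on *the reviewers₂*.
*the lawyers₃*: the pronoun c-commands this R-expression → coindexation would violate Principle C on *the lawyers₃*.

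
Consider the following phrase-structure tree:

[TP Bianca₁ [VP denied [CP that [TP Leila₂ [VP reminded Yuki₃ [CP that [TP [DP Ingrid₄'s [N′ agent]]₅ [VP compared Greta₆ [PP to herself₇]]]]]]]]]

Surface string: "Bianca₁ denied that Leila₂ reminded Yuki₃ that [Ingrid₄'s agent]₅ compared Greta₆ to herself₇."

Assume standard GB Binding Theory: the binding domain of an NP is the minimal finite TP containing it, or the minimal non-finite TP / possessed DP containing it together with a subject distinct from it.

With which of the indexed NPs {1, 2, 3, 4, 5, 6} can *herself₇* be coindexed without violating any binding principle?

{5, 6}

*herself* is an anaphor, so Principle A applies: it must be bound in its binding domain.
Binding domain of *herself₇*: the embedded TP, whose subject is [Ingrid₄'s agent]₅.
*Bianca₁* c-commands the anaphor but is outside its binding domain → cannot satisfy Principle A.
*Leila₂* c-commands the anaphor but is outside its binding domain → cannot satisfy Principle A.
*Yuki₃* c-commands the anaphor but is outside its binding domain → cannot satisfy Principle A.
*Ingrid₄* does not c-command the anaphor → cannot bind it.
*[Ingrid₄'s agent]₅* c-commands the anaphor within its binding domain → licit binder.
*Greta₆* c-commands the anaphor within its binding domain → licit binder.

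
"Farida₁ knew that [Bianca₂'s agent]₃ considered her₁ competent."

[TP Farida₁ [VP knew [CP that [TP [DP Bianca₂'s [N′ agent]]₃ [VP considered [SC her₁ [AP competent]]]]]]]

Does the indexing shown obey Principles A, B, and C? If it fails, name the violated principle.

grammatical

The two coindexed NPs are *Farida₁* and *her₁*.
*her₁* is a pronoun; its binding domain is the embedded TP, whose subject is [Bianca₂'s agent]₃. Within that domain it is c-commanded only by *[Bianca₂'s agent]₃*, which carries a different index — the pronoun is free locally, so Principle B holds.
*Farida₁* is an R-expression; *her₁* does not c-command it, and no other NP shares its index, so Principle C is satisfied.
All principles are respected.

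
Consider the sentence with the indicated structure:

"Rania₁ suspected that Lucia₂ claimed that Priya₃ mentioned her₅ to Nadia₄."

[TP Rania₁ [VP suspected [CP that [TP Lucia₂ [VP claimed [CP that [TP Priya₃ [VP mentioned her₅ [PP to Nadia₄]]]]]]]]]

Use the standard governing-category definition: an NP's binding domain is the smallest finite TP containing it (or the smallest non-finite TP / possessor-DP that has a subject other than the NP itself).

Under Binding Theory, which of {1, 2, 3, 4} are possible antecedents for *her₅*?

{1, 2}

*her* is a pronoun, so Principle B applies: it must be free in its binding domain.
Binding domain of *her₅*: the embedded TP, whose subject is Priya₃.
*Rania₁* c-commands the pronoun but from outside its binding domain, and is not c-commanded by it → coindexation permitted.
*Lucia₂* c-commands the pronoun but from outside its binding domain, and is not c-commanded by it → coindexation permitted.
*Priya₃* c-commands the pronoun within its binding domain → coindexation would violate Principle B.
*Nadia₄*: the pronoun c-commands this R-expression → coindexation would violate Principle C on *Nadia₄*.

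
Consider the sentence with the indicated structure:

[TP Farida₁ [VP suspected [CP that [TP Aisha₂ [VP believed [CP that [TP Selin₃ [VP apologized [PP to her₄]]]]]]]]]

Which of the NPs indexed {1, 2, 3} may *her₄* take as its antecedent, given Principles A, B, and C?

*her* is a pronoun, so Principle B applies: it must be free in its binding domain.
Binding domain of *her₄*: the embedded TP, whose subject is Selin₃.
*Farida₁* c-commands the pronoun but from outside its binding domain, and is not c-commanded by it → coindexation permitted.
*Aisha₂* c-commands the pronoun but from outside its binding domain, and is not c-commanded by it → coindexation permitted.
*Selin₃* c-commands the pronoun within its binding domain → coindexation would violate Principle B.

{1, 2}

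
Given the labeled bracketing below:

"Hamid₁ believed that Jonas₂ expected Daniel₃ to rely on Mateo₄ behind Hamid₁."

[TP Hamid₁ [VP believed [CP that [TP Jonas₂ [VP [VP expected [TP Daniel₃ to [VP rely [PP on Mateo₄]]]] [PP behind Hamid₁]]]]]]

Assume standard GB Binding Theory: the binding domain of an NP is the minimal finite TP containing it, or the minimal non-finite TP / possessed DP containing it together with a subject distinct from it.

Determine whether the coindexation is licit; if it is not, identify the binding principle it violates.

The two coindexed NPs are *Hamid₁* (the higher occurrence) and *Hamid₁* (the lower occurrence).
*Hamid₁* (the lower occurrence) is an R-expression. Principle C requires it to be free everywhere.
*Hamid₁* (the higher occurrence) c-commands it and carries the same index.
The R-expression is bound → Principle C violation.

Principle C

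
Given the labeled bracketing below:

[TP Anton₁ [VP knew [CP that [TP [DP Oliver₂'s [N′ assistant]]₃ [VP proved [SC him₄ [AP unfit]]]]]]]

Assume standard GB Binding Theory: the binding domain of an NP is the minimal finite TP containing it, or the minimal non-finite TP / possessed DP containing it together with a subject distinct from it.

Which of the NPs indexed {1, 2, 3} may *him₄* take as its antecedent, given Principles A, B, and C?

*him* is a pronoun, so Principle B applies: it must be free in its binding domain.
Binding domain of *him₄*: the embedded TP, whose subject is [Oliver₂'s assistant]₃.
*Anton₁* c-commands the pronoun but from outside its binding domain, and is not c-commanded by it → coindexation permitted.
*Oliver₂* and the pronoun do not c-command one another → neither Principle B nor Principle C is at stake; coindexation permitted.
*[Oliver₂'s assistant]₃* c-commands the pronoun within its binding domain → coindexation would violate Principle B.

{1, 2}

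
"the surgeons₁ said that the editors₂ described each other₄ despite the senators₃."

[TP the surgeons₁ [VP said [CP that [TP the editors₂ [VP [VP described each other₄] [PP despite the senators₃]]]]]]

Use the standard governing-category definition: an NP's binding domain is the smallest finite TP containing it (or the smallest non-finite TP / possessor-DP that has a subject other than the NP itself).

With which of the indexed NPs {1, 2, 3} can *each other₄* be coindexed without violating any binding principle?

*each other* is an anaphor, so Principle A applies: it must be bound in its binding domain.
Binding domain of *each other₄*: the embedded TP, whose subject is the editors₂.
*the surgeons₁* c-commands the anaphor but is outside its binding domain → cannot satisfy Principle A.
*the editors₂* c-commands the anaphor within its binding domain → licit binder.
*the senators₃* does not c-command the anaphor → cannot bind it.

{2}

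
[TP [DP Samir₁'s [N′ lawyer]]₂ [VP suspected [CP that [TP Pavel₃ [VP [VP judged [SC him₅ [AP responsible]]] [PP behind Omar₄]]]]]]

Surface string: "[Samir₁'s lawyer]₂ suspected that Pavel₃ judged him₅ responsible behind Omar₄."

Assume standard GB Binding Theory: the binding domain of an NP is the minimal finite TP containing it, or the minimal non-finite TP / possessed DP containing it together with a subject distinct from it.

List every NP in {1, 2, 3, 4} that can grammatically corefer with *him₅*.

*him* is a pronoun, so Principle B applies: it must be free in its binding domain.
Binding domain of *him₅*: the embedded TP, whose subject is Pavel₃.
*Samir₁* and the pronoun do not c-command one another → neither Principle B nor Principle C is at stake; coindexation permitted.
*[Samir₁'s lawyer]₂* c-commands the pronoun but from outside its binding domain, and is not c-commanded by it → coindexation permitted.
*Pavel₃* c-commands the pronoun within its binding domain → coindexation would violate Principle B.
*Omar₄* and the pronoun do not c-command one another → neither Principle B nor Principle C is at stake; coindexation permitted.

{1, 2, 4}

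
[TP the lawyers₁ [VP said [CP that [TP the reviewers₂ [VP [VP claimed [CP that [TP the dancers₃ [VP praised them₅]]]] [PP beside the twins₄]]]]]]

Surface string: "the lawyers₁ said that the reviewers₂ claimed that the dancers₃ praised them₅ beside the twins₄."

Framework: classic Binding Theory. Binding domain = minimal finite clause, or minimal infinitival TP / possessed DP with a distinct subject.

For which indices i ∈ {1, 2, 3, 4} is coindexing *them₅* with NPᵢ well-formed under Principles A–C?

*them* is a pronoun, so Principle B applies: it must be free in its binding domain.
Binding domain of *them₅*: the embedded TP, whose subject is the dancers₃.
*the lawyers₁* c-commands the pronoun but from outside its binding domain, and is not c-commanded by it → coindexation permitted.
*the reviewers₂* c-commands the pronoun but from outside its binding domain, and is not c-commanded by it → coindexation permitted.
*the dancers₃* c-commands the pronoun within its binding domain → coindexation would violate Principle B.
*the twins₄* and the pronoun do not c-command one another → neither Principle B nor Principle C is at stake; coindexation permitted.

{1, 2, 4}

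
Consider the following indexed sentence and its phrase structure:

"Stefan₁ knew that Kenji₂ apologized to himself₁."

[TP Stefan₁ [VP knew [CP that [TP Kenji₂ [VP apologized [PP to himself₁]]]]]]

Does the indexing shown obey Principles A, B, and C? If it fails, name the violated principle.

The two coindexed NPs are *Stefan₁* and *himself₁*.
*himself₁* is an anaphor. Principle A requires it to be bound within its binding domain — the embedded TP, whose subject is Kenji₂.
Within that domain it is c-commanded by *Kenji₂*, which does not share its index.
*Stefan₁* does c-command the anaphor, but from outside its binding domain.
The anaphor is unbound in its domain → Principle A violation.

Principle A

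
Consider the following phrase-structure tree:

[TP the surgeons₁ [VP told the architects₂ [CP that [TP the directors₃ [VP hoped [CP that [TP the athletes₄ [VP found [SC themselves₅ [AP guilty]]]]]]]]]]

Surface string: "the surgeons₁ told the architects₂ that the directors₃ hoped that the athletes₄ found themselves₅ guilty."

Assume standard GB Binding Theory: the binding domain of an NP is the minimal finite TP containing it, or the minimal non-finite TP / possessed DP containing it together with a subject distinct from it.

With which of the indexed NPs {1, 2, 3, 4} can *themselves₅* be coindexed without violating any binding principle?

{4}

*themselves* is an anaphor, so Principle A applies: it must be bound in its binding domain.
Binding domain of *themselves₅*: the embedded TP, whose subject is the athletes₄.
*the surgeons₁* c-commands the anaphor but is outside its binding domain → cannot satisfy Principle A.
*the architects₂* c-commands the anaphor but is outside its binding domain → cannot satisfy Principle A.
*the directors₃* c-commands the anaphor but is outside its binding domain → cannot satisfy Principle A.
*the athletes₄* c-commands the anaphor within its binding domain → licit binder.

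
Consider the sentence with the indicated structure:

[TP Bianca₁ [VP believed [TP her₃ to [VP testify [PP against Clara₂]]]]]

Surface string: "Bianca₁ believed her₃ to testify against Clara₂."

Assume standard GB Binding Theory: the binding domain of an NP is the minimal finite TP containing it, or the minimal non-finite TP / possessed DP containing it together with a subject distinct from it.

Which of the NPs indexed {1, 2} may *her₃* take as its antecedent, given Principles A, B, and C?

*her* is a pronoun, so Principle B applies: it must be free in its binding domain.
Binding domain of *her₃*: the matrix TP, whose subject is Bianca₁.
*Bianca₁* c-commands the pronoun within its binding domain → coindexation would violate Principle B.
*Clara₂*: the pronoun c-commands this R-expression → coindexation would violate Principle C on *Clara₂*.

none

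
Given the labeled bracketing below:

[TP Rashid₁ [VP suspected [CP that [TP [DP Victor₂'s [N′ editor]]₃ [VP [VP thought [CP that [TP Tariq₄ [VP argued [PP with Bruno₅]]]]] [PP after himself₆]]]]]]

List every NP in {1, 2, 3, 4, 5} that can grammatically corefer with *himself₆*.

*himself* is an anaphor, so Principle A applies: it must be bound in its binding domain.
Binding domain of *himself₆*: the embedded TP, whose subject is [Victor₂'s editor]₃.
*Rashid₁* c-commands the anaphor but is outside its binding domain → cannot satisfy Principle A.
*Victor₂* does not c-command the anaphor → cannot bind it.
*[Victor₂'s editor]₃* c-commands the anaphor within its binding domain → licit binder.
*Tariq₄* does not c-command the anaphor → cannot bind it.
*Bruno₅* does not c-command the anaphor → cannot bind it.

{3}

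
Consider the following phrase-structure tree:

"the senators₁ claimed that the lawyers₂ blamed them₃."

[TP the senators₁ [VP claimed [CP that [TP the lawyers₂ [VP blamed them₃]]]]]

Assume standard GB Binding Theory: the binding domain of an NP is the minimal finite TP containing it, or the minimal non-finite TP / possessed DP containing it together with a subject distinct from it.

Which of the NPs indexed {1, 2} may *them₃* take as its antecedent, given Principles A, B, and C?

*them* is a pronoun, so Principle B applies: it must be free in its binding domain.
Binding domain of *them₃*: the embedded TP, whose subject is the lawyers₂.
*the senators₁* c-commands the pronoun but from outside its binding domain, and is not c-commanded by it → coindexation permitted.
*the lawyers₂* c-commands the pronoun within its binding domain → coindexation would violate Principle B.

{1}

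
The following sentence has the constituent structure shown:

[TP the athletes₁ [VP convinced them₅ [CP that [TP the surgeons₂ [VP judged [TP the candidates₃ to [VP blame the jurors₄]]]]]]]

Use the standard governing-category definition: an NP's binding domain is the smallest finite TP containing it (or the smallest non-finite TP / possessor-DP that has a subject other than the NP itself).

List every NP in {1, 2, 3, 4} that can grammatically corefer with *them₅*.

*them* is a pronoun, so Principle B applies: it must be free in its binding domain.
Binding domain of *them₅*: the matrix TP, whose subject is the athletes₁.
*the athletes₁* c-commands the pronoun within its binding domain → coindexation would violate Principle B.
*the surgeons₂*: the pronoun c-commands this R-expression → coindexation would violate Principle C on *the surgeons₂*.
*the candidates₃*: the pronoun c-commands this R-expression → coindexation would violate Principle C on *the candidates₃*.
*the jurors₄*: the pronoun c-commands this R-expression → coindexation would violate Principle C on *the jurors₄*.

none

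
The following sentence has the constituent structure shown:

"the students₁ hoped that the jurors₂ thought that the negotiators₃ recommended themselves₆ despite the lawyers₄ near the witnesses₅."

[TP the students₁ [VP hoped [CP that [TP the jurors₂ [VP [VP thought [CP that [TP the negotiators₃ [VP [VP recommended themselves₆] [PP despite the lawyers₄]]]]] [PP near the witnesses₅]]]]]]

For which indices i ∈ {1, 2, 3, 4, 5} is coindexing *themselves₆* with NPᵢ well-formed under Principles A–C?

{3}

*themselves* is an anaphor, so Principle A applies: it must be bound in its binding domain.
Binding domain of *themselves₆*: the embedded TP, whose subject is the negotiators₃.
*the students₁* c-commands the anaphor but is outside its binding domain → cannot satisfy Principle A.
*the jurors₂* c-commands the anaphor but is outside its binding domain → cannot satisfy Principle A.
*the negotiators₃* c-commands the anaphor within its binding domain → licit binder.
*the lawyers₄* does not c-command the anaphor → cannot bind it.
*the witnesses₅* does not c-command the anaphor → cannot bind it.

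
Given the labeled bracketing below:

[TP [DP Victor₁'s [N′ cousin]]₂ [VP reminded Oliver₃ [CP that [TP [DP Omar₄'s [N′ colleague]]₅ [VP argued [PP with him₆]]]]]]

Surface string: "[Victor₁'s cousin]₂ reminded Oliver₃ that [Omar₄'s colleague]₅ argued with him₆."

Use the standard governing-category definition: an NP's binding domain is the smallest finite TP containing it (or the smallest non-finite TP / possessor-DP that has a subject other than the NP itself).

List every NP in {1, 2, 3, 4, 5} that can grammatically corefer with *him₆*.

*him* is a pronoun, so Principle B applies: it must be free in its binding domain.
Binding domain of *him₆*: the embedded TP, whose subject is [Omar₄'s colleague]₅.
*Victor₁* and the pronoun do not c-command one another → neither Principle B nor Principle C is at stake; coindexation permitted.
*[Victor₁'s cousin]₂* c-commands the pronoun but from outside its binding domain, and is not c-commanded by it → coindexation permitted.
*Oliver₃* c-commands the pronoun but from outside its binding domain, and is not c-commanded by it → coindexation permitted.
*Omar₄* and the pronoun do not c-command one another → neither Principle B nor Principle C is at stake; coindexation permitted.
*[Omar₄'s colleague]₅* c-commands the pronoun within its binding domain → coindexation would violate Principle B.

{1, 2, 3, 4}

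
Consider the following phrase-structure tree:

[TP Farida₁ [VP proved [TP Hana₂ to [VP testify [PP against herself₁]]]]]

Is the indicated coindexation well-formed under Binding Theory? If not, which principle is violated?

The two coindexed NPs are *Farida₁* and *herself₁*.
*herself₁* is an anaphor. Principle A requires it to be bound within its binding domain — the embedded TP, whose subject is Hana₂.
Within that domain it is c-commanded by *Hana₂*, which does not share its index.
*Farida₁* does c-command the anaphor, but from outside its binding domain.
The anaphor is unbound in its domain → Principle A violation.

Principle A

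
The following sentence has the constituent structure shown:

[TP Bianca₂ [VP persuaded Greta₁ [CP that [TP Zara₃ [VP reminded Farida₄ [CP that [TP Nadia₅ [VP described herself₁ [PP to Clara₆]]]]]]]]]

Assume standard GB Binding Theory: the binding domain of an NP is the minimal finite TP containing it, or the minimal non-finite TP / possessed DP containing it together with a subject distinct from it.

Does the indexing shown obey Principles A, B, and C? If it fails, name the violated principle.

The two coindexed NPs are *Greta₁* and *herself₁*.
*herself₁* is an anaphor. Principle A requires it to be bound within its binding domain — the embedded TP, whose subject is Nadia₅.
Within that domain it is c-commanded by *Nadia₅*, which does not share its index.
*Greta₁* does c-command the anaphor, but from outside its binding domain.
The anaphor is unbound in its domain → Principle A violation.

Principle A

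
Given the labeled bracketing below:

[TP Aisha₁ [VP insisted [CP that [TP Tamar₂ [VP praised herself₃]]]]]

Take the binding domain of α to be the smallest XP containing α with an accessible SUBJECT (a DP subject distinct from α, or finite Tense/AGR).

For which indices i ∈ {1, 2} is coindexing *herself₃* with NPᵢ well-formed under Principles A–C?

{2}

*herself* is an anaphor, so Principle A applies: it must be bound in its binding domain.
Binding domain of *herself₃*: the embedded TP, whose subject is Tamar₂.
*Aisha₁* c-commands the anaphor but is outside its binding domain → cannot satisfy Principle A.
*Tamar₂* c-commands the anaphor within its binding domain → licit binder.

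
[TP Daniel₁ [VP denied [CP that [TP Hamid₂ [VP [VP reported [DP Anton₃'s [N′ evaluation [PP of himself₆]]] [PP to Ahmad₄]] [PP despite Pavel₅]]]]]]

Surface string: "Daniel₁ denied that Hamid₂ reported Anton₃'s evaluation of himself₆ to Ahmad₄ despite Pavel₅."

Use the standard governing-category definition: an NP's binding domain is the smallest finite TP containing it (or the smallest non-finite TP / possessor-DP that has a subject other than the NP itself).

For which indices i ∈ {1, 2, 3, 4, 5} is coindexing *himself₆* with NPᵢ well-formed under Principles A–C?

{3}

*himself* is an anaphor, so Principle A applies: it must be bound in its binding domain.
Binding domain of *himself₆*: the possessed DP, whose subject is Anton₃.
*Daniel₁* c-commands the anaphor but is outside its binding domain → cannot satisfy Principle A.
*Hamid₂* c-commands the anaphor but is outside its binding domain → cannot satisfy Principle A.
*Anton₃* c-commands the anaphor within its binding domain → licit binder.
*Ahmad₄* does not c-command the anaphor → cannot bind it.
*Pavel₅* does not c-command the anaphor → cannot bind it.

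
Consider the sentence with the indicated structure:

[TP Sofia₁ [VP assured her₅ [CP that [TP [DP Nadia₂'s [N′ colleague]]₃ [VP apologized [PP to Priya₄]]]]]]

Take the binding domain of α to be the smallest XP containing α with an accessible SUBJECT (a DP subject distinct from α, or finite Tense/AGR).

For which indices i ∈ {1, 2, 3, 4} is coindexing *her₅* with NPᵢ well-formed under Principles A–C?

none

*her* is a pronoun, so Principle B applies: it must be free in its binding domain.
Binding domain of *her₅*: the matrix TP, whose subject is Sofia₁.
*Sofia₁* c-commands the pronoun within its binding domain → coindexation would violate Principle B.
*Nadia₂*: the pronoun c-commands this R-expression → coindexation would violate Principle C on *Nadia₂*.
*[Nadia₂'s colleague]₃*: the pronoun c-commands this R-expression → coindexation would violate Principle C on *[Nadia₂'s colleague]₃*.
*Priya₄*: the pronoun c-commands this R-expression → coindexation would violate Principle C on *Priya₄*.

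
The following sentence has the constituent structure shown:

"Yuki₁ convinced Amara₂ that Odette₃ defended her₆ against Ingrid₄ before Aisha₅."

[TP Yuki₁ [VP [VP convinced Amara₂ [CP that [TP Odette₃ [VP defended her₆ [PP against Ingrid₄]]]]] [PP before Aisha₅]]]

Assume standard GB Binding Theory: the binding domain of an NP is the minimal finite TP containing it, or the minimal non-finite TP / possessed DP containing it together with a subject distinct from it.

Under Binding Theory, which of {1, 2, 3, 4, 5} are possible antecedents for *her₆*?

{1, 2, 5}

*her* is a pronoun, so Principle B applies: it must be free in its binding domain.
Binding domain of *her₆*: the embedded TP, whose subject is Odette₃.
*Yuki₁* c-commands the pronoun but from outside its binding domain, and is not c-commanded by it → coindexation permitted.
*Amara₂* c-commands the pronoun but from outside its binding domain, and is not c-commanded by it → coindexation permitted.
*Odette₃* c-commands the pronoun within its binding domain → coindexation would violate Principle B.
*Ingrid₄*: the pronoun c-commands this R-expression → coindexation would violate Principle C on *Ingrid₄*.
*Aisha₅* and the pronoun do not c-command one another → neither Principle B nor Principle C is at stake; coindexation permitted.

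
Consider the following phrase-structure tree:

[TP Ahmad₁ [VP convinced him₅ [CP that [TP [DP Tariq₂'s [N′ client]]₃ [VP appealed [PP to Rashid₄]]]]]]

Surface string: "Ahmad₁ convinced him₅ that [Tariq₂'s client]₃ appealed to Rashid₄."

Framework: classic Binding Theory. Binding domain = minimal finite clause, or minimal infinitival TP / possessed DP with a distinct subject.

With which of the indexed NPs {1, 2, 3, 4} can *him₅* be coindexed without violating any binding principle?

*him* is a pronoun, so Principle B applies: it must be free in its binding domain.
Binding domain of *him₅*: the matrix TP, whose subject is Ahmad₁.
*Ahmad₁* c-commands the pronoun within its binding domain → coindexation would violate Principle B.
*Tariq₂*: the pronoun c-commands this R-expression → coindexation would violate Principle C on *Tariq₂*.
*[Tariq₂'s client]₃*: the pronoun c-commands this R-expression → coindexation would violate Principle C on *[Tariq₂'s client]₃*.
*Rashid₄*: the pronoun c-commands this R-expression → coindexation would violate Principle C on *Rashid₄*.

none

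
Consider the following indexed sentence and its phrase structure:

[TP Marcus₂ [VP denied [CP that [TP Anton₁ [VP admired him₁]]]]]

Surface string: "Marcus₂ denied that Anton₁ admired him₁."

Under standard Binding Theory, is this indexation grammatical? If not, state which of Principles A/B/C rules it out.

Principle B

The two coindexed NPs are *Anton₁* and *him₁*.
*him₁* is a pronoun. Its binding domain is the embedded TP, whose subject is Anton₁.
*Anton₁* c-commands it within that domain and carries the same index.
The pronoun is locally bound → Principle B violation.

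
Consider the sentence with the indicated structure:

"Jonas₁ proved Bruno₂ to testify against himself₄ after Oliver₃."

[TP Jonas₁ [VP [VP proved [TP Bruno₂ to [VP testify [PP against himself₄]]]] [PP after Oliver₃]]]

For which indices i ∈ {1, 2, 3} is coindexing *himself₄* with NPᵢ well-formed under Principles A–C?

{2}

*himself* is an anaphor, so Principle A applies: it must be bound in its binding domain.
Binding domain of *himself₄*: the embedded TP, whose subject is Bruno₂.
*Jonas₁* c-commands the anaphor but is outside its binding domain → cannot satisfy Principle A.
*Bruno₂* c-commands the anaphor within its binding domain → licit binder.
*Oliver₃* does not c-command the anaphor → cannot bind it.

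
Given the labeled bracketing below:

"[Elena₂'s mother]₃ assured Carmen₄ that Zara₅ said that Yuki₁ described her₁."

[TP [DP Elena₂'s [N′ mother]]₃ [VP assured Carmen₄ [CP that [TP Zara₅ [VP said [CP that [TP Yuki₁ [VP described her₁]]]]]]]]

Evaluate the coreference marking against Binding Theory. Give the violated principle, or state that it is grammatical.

The two coindexed NPs are *Yuki₁* and *her₁*.
*her₁* is a pronoun. Its binding domain is the embedded TP, whose subject is Yuki₁.
*Yuki₁* c-commands it within that domain and carries the same index.
The pronoun is locally bound → Principle B violation.

Principle B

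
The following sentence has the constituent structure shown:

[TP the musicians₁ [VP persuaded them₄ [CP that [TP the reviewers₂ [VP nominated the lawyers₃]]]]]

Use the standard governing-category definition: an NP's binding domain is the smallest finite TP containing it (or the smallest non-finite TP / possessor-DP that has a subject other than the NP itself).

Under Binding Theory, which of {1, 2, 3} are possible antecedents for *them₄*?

*them* is a pronoun, so Principle B applies: it must be free in its binding domain.
Binding domain of *them₄*: the matrix TP, whose subject is the musicians₁.
*the musicians₁* c-commands the pronoun within its binding domain → coindexation would violate Principle B.
*the reviewers₂*: the pronoun c-commands this R-expression → coindexation would violate Principle C on *the reviewers₂*.
*the lawyers₃*: the pronoun c-commands this R-expression → coindexation would violate Principle C on *the lawyers₃*.

none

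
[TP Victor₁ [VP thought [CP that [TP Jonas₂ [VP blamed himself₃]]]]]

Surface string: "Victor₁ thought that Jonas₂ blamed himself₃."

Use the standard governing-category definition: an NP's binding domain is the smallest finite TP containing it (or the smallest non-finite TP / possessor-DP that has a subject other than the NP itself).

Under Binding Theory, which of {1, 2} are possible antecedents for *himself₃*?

{2}

*himself* is an anaphor, so Principle A applies: it must be bound in its binding domain.
Binding domain of *himself₃*: the embedded TP, whose subject is Jonas₂.
*Victor₁* c-commands the anaphor but is outside its binding domain → cannot satisfy Principle A.
*Jonas₂* c-commands the anaphor within its binding domain → licit binder.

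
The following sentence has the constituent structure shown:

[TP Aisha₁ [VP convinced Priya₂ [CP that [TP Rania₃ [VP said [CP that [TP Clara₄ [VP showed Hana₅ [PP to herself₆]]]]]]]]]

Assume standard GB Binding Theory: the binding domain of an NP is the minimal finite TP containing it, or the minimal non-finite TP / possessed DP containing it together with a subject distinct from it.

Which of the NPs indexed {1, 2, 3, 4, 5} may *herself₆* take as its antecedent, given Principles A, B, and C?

{4, 5}

*herself* is an anaphor, so Principle A applies: it must be bound in its binding domain.
Binding domain of *herself₆*: the embedded TP, whose subject is Clara₄.
*Aisha₁* c-commands the anaphor but is outside its binding domain → cannot satisfy Principle A.
*Priya₂* c-commands the anaphor but is outside its binding domain → cannot satisfy Principle A.
*Rania₃* c-commands the anaphor but is outside its binding domain → cannot satisfy Principle A.
*Clara₄* c-commands the anaphor within its binding domain → licit binder.
*Hana₅* c-commands the anaphor within its binding domain → licit binder.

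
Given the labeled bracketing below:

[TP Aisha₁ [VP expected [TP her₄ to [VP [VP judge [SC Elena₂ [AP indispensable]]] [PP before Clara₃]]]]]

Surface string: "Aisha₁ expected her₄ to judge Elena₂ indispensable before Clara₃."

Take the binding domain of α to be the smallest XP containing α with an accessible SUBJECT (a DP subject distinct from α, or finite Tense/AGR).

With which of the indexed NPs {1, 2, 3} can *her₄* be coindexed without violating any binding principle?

none

*her* is a pronoun, so Principle B applies: it must be free in its binding domain.
Binding domain of *her₄*: the matrix TP, whose subject is Aisha₁.
*Aisha₁* c-commands the pronoun within its binding domain → coindexation would violate Principle B.
*Elena₂*: the pronoun c-commands this R-expression → coindexation would violate Principle C on *Elena₂*.
*Clara₃*: the pronoun c-commands this R-expression → coindexation would violate Principle C on *Clara₃*.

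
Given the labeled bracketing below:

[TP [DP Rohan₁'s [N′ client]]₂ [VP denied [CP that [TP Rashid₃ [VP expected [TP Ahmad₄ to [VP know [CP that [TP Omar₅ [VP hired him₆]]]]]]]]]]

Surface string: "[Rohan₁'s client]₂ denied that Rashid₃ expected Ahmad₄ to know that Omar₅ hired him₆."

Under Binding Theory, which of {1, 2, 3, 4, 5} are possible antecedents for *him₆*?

*him* is a pronoun, so Principle B applies: it must be free in its binding domain.
Binding domain of *him₆*: the embedded TP, whose subject is Omar₅.
*Rohan₁* and the pronoun do not c-command one another → neither Principle B nor Principle C is at stake; coindexation permitted.
*[Rohan₁'s client]₂* c-commands the pronoun but from outside its binding domain, and is not c-commanded by it → coindexation permitted.
*Rashid₃* c-commands the pronoun but from outside its binding domain, and is not c-commanded by it → coindexation permitted.
*Ahmad₄* c-commands the pronoun but from outside its binding domain, and is not c-commanded by it → coindexation permitted.
*Omar₅* c-commands the pronoun within its binding domain → coindexation would violate Principle B.

{1, 2, 3, 4}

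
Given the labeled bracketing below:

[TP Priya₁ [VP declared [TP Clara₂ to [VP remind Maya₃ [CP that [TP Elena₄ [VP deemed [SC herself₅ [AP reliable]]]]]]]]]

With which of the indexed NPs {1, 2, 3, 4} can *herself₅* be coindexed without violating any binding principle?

{4}

*herself* is an anaphor, so Principle A applies: it must be bound in its binding domain.
Binding domain of *herself₅*: the embedded TP, whose subject is Elena₄.
*Priya₁* c-commands the anaphor but is outside its binding domain → cannot satisfy Principle A.
*Clara₂* c-commands the anaphor but is outside its binding domain → cannot satisfy Principle A.
*Maya₃* c-commands the anaphor but is outside its binding domain → cannot satisfy Principle A.
*Elena₄* c-commands the anaphor within its binding domain → licit binder.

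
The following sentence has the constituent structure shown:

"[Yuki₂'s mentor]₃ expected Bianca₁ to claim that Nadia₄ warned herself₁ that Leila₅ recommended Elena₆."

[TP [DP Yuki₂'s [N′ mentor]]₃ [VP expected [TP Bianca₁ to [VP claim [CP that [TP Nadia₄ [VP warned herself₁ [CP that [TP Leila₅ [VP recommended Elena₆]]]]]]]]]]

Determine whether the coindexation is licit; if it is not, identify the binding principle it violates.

Principle A

The two coindexed NPs are *Bianca₁* and *herself₁*.
*herself₁* is an anaphor. Principle A requires it to be bound within its binding domain — the embedded TP, whose subject is Nadia₄.
Within that domain it is c-commanded by *Nadia₄*, which does not share its index.
*Bianca₁* does c-command the anaphor, but from outside its binding domain.
The anaphor is unbound in its domain → Principle A violation.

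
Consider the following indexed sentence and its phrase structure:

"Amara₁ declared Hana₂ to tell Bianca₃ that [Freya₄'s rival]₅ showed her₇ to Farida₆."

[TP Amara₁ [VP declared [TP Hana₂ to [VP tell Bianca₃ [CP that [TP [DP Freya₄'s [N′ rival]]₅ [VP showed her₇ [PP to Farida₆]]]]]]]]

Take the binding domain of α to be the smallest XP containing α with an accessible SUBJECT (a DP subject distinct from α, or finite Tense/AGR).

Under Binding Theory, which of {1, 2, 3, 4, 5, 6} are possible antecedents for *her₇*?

*her* is a pronoun, so Principle B applies: it must be free in its binding domain.
Binding domain of *her₇*: the embedded TP, whose subject is [Freya₄'s rival]₅.
*Amara₁* c-commands the pronoun but from outside its binding domain, and is not c-commanded by it → coindexation permitted.
*Hana₂* c-commands the pronoun but from outside its binding domain, and is not c-commanded by it → coindexation permitted.
*Bianca₃* c-commands the pronoun but from outside its binding domain, and is not c-commanded by it → coindexation permitted.
*Freya₄* and the pronoun do not c-command one another → neither Principle B nor Principle C is at stake; coindexation permitted.
*[Freya₄'s rival]₅* c-commands the pronoun within its binding domain → coindexation would violate Principle B.
*Farida₆*: the pronoun c-commands this R-expression → coindexation would violate Principle C on *Farida₆*.

{1, 2, 3, 4}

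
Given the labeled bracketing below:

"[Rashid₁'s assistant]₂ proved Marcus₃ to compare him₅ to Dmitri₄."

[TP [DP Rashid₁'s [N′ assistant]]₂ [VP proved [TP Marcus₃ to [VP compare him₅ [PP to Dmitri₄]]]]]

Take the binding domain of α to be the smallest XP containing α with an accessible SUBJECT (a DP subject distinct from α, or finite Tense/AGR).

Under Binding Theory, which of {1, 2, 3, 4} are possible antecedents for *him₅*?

{1, 2}

*him* is a pronoun, so Principle B applies: it must be free in its binding domain.
Binding domain of *him₅*: the embedded TP, whose subject is Marcus₃.
*Rashid₁* and the pronoun do not c-command one another → neither Principle B nor Principle C is at stake; coindexation permitted.
*[Rashid₁'s assistant]₂* c-commands the pronoun but from outside its binding domain, and is not c-commanded by it → coindexation permitted.
*Marcus₃* c-commands the pronoun within its binding domain → coindexation would violate Principle B.
*Dmitri₄*: the pronoun c-commands this R-expression → coindexation would violate Principle C on *Dmitri₄*.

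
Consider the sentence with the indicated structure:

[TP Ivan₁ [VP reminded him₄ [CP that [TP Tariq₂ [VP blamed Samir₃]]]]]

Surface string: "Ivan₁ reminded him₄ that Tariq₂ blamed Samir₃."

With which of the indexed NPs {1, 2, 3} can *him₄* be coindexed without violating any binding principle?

*him* is a pronoun, so Principle B applies: it must be free in its binding domain.
Binding domain of *him₄*: the matrix TP, whose subject is Ivan₁.
*Ivan₁* c-commands the pronoun within its binding domain → coindexation would violate Principle B.
*Tariq₂*: the pronoun c-commands this R-expression → coindexation would violate Principle C on *Tariq₂*.
*Samir₃*: the pronoun c-commands this R-expression → coindexation would violate Principle C on *Samir₃*.

none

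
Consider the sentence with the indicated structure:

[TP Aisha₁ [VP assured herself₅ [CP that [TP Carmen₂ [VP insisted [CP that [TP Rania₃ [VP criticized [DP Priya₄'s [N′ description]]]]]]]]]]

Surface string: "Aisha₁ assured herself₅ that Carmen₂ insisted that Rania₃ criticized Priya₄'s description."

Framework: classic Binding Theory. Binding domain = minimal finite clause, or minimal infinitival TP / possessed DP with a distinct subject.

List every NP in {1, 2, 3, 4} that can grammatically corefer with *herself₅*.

{1}

*herself* is an anaphor, so Principle A applies: it must be bound in its binding domain.
Binding domain of *herself₅*: the matrix TP, whose subject is Aisha₁.
*Aisha₁* c-commands the anaphor within its binding domain → licit binder.
*Carmen₂* does not c-command the anaphor → cannot bind it.
*Rania₃* does not c-command the anaphor → cannot bind it.
*Priya₄* does not c-command the anaphor → cannot bind it.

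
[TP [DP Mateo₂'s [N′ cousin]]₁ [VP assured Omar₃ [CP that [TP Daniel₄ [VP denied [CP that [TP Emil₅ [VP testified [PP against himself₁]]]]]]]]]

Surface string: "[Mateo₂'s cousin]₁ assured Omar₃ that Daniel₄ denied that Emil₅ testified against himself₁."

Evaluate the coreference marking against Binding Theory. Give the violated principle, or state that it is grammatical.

The two coindexed NPs are *[Mateo₂'s cousin]₁* and *himself₁*.
*himself₁* is an anaphor. Principle A requires it to be bound within its binding domain — the embedded TP, whose subject is Emil₅.
Within that domain it is c-commanded by *Emil₅*, which does not share its index.
*[Mateo₂'s cousin]₁* does c-command the anaphor, but from outside its binding domain.
The anaphor is unbound in its domain → Principle A violation.

Principle A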